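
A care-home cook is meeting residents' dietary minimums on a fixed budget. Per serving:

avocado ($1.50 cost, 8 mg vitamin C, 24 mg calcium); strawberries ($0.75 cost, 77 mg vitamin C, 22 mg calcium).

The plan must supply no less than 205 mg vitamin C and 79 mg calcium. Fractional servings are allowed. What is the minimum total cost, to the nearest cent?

$2.69

avocado only: max(205/8, 79/24) = 25.62 servings → $38.44.
strawberries only: max(205/77, 79/22) = 3.591 servings → $2.69.
avocado + strawberries with both tight: 0.9408 servings and 2.565 servings → $3.33.
So the least-cost plan costs $2.69.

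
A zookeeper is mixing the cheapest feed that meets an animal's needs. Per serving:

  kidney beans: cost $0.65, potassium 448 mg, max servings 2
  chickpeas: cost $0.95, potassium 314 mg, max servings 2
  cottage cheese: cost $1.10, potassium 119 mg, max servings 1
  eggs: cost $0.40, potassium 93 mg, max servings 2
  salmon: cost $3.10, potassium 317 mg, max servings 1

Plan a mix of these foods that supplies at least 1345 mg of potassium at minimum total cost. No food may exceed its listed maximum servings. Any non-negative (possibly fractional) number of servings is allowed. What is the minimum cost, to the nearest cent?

Cost per mg of potassium: kidney beans $0.0015, chickpeas $0.0030, eggs $0.0043, cottage cheese $0.0092, salmon $0.0098.
Take 2 servings of kidney beans: +896.0 mg potassium for $1.30 (total $1.30, still need 449.0 mg).
Take 1.43 servings of chickpeas: +449.0 mg potassium for $1.36 (total $2.66, still need 0.0 mg).
Greedy by cheapest-per-mg is optimal for a single linear constraint, so the minimum cost is $2.66.

$2.66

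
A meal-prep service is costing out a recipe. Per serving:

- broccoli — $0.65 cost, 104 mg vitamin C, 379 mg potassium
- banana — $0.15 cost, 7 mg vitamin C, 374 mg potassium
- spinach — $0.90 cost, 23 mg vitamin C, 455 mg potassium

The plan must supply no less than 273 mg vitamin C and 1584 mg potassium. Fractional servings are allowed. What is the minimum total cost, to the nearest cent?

$1.89

An LP optimum is at a vertex; with two nutrient constraints at most two foods are used. Check each candidate.
broccoli only: max(273/104, 1584/379) = 4.179 servings → $2.72.
banana only: max(273/7, 1584/374) = 39 servings → $5.85.
spinach only: max(273/23, 1584/455) = 11.87 servings → $10.68.
broccoli + banana with both tight: 2.511 servings and 1.691 servings → $1.89.
broccoli + spinach with both tight: 2.274 servings and 1.587 servings → $2.91.
banana + spinach with both targets exact would need a negative amount; discard.
So the least-cost plan costs $1.89.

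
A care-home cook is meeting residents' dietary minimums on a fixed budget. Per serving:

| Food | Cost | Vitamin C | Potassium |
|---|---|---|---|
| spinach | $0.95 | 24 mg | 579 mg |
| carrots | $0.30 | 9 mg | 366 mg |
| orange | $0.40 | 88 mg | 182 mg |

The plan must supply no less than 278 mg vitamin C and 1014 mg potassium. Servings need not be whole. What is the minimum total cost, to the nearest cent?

$1.59

This is a tiny linear program; its minimum lies at a vertex of the feasible set. List the vertices and price them.
spinach only: max(278/24, 1014/579) = 11.58 servings → $11.00.
carrots only: max(278/9, 1014/366) = 30.89 servings → $9.27.
orange only: max(278/88, 1014/182) = 5.571 servings → $2.23.
spinach + carrots: the both-tight solution has a negative serving — not a feasible corner.
spinach + orange with both tight: 0.8294 servings and 2.933 servings → $1.96.
carrots + orange with both tight: 1.264 servings and 3.03 servings → $1.59.
The minimum over all feasible corners is $1.59.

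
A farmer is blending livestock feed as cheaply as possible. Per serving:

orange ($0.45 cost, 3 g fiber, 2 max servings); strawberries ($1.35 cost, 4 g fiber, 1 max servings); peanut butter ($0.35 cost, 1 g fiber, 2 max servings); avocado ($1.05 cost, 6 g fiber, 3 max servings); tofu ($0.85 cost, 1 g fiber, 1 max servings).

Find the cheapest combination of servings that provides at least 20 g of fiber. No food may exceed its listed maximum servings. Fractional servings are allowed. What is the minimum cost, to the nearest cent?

$3.35

Cost per g of fiber: orange $0.1500, avocado $0.1750, strawberries $0.3375, peanut butter $0.3500, tofu $0.8500.
Take 2 servings of orange: +6.0 g fiber for $0.90 (total $0.90, still need 14.0 g).
Take 2.333 servings of avocado: +14.0 g fiber for $2.45 (total $3.35, still need 0.0 g).
Filling from the cheapest source first is optimal under one linear minimum: $3.35.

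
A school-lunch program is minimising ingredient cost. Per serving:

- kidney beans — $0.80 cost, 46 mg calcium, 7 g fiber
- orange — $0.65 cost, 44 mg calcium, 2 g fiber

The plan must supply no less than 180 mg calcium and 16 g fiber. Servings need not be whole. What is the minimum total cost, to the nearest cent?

Two binding constraints pin down two serving amounts, so the optimal mix uses at most two foods. The candidates are each food alone (scaled to the tighter of calcium/fiber) and each pair with both constraints tight.
kidney beans only: max(180/46, 16/7) = 3.913 servings → $3.13.
orange only: max(180/44, 16/2) = 8 servings → $5.20.
kidney beans + orange with both tight: 1.593 servings and 2.426 servings → $2.85.
The minimum over all feasible corners is $2.85.

$2.85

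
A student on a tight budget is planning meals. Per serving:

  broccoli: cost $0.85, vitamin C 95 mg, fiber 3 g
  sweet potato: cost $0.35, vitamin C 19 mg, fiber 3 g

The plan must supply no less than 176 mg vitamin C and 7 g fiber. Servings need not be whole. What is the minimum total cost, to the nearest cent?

$1.68

broccoli only: max(176/95, 7/3) = 2.333 servings → $1.98.
sweet potato only: max(176/19, 7/3) = 9.263 servings → $3.24.
broccoli + sweet potato with both tight: 1.732 servings and 0.6009 servings → $1.68.
So the least-cost plan costs $1.68.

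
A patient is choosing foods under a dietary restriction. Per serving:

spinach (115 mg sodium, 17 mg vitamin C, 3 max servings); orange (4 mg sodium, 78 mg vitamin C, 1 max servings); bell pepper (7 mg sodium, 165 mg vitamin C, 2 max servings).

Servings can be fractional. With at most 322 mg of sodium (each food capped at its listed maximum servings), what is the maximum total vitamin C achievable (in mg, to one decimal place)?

452.9 mg

Vitamin C per mg sodium: bell pepper 23.57, orange 19.5, spinach 0.1478.
Take 2 servings of bell pepper: uses 14 mg sodium, +330.0 mg vitamin C (running total 330.0 mg).
Take 1 serving of orange: uses 4 mg sodium, +78.0 mg vitamin C (running total 408.0 mg).
Take 2.643 servings of spinach: uses 304 mg sodium, +44.9 mg vitamin C (running total 452.9 mg).
Greedy by best ratio exhausts the sodium allowance optimally: 452.9 mg.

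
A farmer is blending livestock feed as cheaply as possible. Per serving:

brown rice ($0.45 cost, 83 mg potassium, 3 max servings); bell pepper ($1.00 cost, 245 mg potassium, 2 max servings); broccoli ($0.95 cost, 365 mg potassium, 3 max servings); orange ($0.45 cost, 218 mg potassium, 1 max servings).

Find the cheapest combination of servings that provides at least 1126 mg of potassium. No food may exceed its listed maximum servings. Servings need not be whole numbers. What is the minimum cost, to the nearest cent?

Cost per mg of potassium: orange $0.0021, broccoli $0.0026, bell pepper $0.0041, brown rice $0.0054.
Take 1 serving of orange: +218.0 mg potassium for $0.45 (total $0.45, still need 908.0 mg).
Take 2.488 servings of broccoli: +908.0 mg potassium for $2.36 (total $2.81, still need 0.0 mg).
Greedy by cheapest-per-mg is optimal for a single linear constraint, so the minimum cost is $2.81.

$2.81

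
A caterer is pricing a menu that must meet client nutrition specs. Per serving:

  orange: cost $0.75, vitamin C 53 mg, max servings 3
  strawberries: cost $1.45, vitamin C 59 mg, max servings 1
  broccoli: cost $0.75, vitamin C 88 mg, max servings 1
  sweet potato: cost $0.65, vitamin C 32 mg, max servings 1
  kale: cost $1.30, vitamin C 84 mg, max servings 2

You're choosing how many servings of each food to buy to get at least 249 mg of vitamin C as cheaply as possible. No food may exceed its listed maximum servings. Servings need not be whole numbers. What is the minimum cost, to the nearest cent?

$3.03

Cost per mg of vitamin C: broccoli $0.0085, orange $0.0142, kale $0.0155, sweet potato $0.0203, strawberries $0.0246.
Take 1 serving of broccoli: +88.0 mg vitamin C for $0.75 (total $0.75, still need 161.0 mg).
Take 3 servings of orange: +159.0 mg vitamin C for $2.25 (total $3.00, still need 2.0 mg).
Take 0.02381 servings of kale: +2.0 mg vitamin C for $0.03 (total $3.03, still need 0.0 mg).
Filling from the cheapest source first is optimal under one linear minimum: $3.03.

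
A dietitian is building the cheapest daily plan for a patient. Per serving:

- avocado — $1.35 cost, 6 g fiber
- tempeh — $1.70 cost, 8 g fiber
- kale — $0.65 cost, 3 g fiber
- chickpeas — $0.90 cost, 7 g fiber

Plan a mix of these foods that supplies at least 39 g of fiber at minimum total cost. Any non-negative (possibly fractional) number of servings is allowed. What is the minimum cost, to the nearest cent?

$5.01

Cost per g of fiber: chickpeas $0.1286, tempeh $0.2125, kale $0.2167, avocado $0.2250.
With no serving limits, use only chickpeas: 39 g / 7 g = 5.571 servings × $0.90 = $5.01.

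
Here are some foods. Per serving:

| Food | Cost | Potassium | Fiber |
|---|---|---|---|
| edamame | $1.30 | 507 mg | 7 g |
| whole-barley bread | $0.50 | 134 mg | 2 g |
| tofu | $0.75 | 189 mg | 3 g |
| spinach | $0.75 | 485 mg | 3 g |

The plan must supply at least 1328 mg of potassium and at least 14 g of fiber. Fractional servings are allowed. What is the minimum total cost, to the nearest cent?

$2.83

An LP optimum is at a vertex; with two nutrient constraints at most two foods are used. Check each candidate.
edamame only: max(1328/507, 14/7) = 2.619 servings → $3.41.
whole-barley bread only: max(1328/134, 14/2) = 9.91 servings → $4.96.
tofu only: max(1328/189, 14/3) = 7.026 servings → $5.27.
spinach only: max(1328/485, 14/3) = 4.667 servings → $3.50.
edamame + whole-barley bread: the both-tight solution has a negative serving — not a feasible corner.
edamame + tofu with both targets exact would need a negative amount; discard.
edamame + spinach with both tight: 1.497 servings and 1.173 servings → $2.83.
whole-barley bread + tofu with both targets exact would need a negative amount; discard.
whole-barley bread + spinach with both tight: 4.94 servings and 1.373 servings → $3.50.
tofu + spinach with both tight: 3.16 servings and 1.507 servings → $3.50.
Cheapest feasible corner: $2.83.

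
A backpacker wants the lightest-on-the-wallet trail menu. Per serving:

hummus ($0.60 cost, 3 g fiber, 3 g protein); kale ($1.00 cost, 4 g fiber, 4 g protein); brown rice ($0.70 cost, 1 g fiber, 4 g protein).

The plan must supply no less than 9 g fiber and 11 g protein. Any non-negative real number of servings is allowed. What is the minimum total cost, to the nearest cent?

hummus only: max(9/3, 11/3) = 3.667 servings → $2.20.
kale only: max(9/4, 11/4) = 2.75 servings → $2.75.
brown rice only: max(9/1, 11/4) = 9 servings → $6.30.
hummus + kale (both tight): parallel constraints — no distinct corner.
hummus + brown rice with both tight: 2.778 servings and 0.6667 servings → $2.13.
kale + brown rice with both tight: 2.083 servings and 0.6667 servings → $2.55.
So the least-cost plan costs $2.13.

$2.13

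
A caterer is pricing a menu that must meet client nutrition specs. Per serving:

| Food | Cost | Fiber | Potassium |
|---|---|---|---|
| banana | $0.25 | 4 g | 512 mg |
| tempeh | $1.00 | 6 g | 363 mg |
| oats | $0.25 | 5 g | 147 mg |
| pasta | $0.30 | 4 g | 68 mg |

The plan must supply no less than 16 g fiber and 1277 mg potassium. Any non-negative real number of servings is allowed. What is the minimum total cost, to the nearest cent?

banana only: max(16/4, 1277/512) = 4 servings → $1.00.
tempeh only: max(16/6, 1277/363) = 3.518 servings → $3.52.
oats only: max(16/5, 1277/147) = 8.687 servings → $2.17.
pasta only: max(16/4, 1277/68) = 18.78 servings → $5.63.
banana + tempeh with both tight: 1.144 servings and 1.904 servings → $2.19.
banana + oats with both tight: 2.045 servings and 1.564 servings → $0.90.
banana + pasta with both tight: 2.264 servings and 1.736 servings → $1.09.
tempeh + oats with both targets exact would need a negative amount; discard.
tempeh + pasta: intersection lies outside the first quadrant.
oats + pasta: intersection lies outside the first quadrant.
Cheapest feasible corner: $0.90.

$0.90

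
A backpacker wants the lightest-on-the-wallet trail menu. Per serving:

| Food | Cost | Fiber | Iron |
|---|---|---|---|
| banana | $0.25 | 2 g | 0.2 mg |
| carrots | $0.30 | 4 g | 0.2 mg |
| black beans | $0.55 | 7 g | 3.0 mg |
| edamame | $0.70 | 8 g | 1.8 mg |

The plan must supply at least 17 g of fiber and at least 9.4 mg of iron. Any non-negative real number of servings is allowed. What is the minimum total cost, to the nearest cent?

banana only: max(17/2, 9.4/0.2) = 47 servings → $11.75.
carrots only: max(17/4, 9.4/0.2) = 47 servings → $14.10.
black beans only: max(17/7, 9.4/3.0) = 3.133 servings → $1.72.
edamame only: max(17/8, 9.4/1.8) = 5.222 servings → $3.66.
banana + carrots: intersection lies outside the first quadrant.
banana + black beans: intersection lies outside the first quadrant.
banana + edamame with both targets exact would need a negative amount; discard.
carrots + black beans: the both-tight solution has a negative serving — not a feasible corner.
carrots + edamame with both targets exact would need a negative amount; discard.
black beans + edamame: the both-tight solution has a negative serving — not a feasible corner.
The minimum over all feasible corners is $1.72.

$1.72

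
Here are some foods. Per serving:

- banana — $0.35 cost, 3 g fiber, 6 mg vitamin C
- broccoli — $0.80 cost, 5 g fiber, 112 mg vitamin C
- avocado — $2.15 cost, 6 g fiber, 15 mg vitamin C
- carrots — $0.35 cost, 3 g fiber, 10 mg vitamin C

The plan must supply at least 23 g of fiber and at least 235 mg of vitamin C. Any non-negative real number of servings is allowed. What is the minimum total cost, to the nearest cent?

Compare the cost at each extreme point of the feasible region.
banana only: max(23/3, 235/6) = 39.17 servings → $13.71.
broccoli only: max(23/5, 235/112) = 4.6 servings → $3.68.
avocado only: max(23/6, 235/15) = 15.67 servings → $33.68.
carrots only: max(23/3, 235/10) = 23.5 servings → $8.22.
banana + broccoli with both tight: 4.578 servings and 1.853 servings → $3.08.
banana + avocado: intersection lies outside the first quadrant.
banana + carrots: intersection lies outside the first quadrant.
broccoli + avocado with both tight: 1.784 servings and 2.347 servings → $6.47.
broccoli + carrots with both tight: 1.661 servings and 4.899 servings → $3.04.
avocado + carrots with both targets exact would need a negative amount; discard.
Cheapest feasible corner: $3.04.

$3.04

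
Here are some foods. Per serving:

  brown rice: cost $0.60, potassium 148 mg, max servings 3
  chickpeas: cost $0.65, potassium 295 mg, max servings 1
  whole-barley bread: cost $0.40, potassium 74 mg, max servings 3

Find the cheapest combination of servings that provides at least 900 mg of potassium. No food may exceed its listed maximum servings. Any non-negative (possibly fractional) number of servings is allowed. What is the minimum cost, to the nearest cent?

Cost per mg of potassium: chickpeas $0.0022, brown rice $0.0041, whole-barley bread $0.0054.
Take 1 serving of chickpeas: +295.0 mg potassium for $0.65 (total $0.65, still need 605.0 mg).
Take 3 servings of brown rice: +444.0 mg potassium for $1.80 (total $2.45, still need 161.0 mg).
Take 2.176 servings of whole-barley bread: +161.0 mg potassium for $0.87 (total $3.32, still need 0.0 mg).
Filling from the cheapest source first is optimal under one linear minimum: $3.32.

$3.32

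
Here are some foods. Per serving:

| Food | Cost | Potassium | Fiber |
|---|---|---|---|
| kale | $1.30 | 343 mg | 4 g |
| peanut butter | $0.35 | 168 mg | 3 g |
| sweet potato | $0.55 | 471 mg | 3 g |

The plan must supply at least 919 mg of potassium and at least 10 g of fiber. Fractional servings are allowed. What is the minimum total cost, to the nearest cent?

$1.40

An LP optimum is at a vertex; with two nutrient constraints at most two foods are used. Check each candidate.
kale only: max(919/343, 10/4) = 2.679 servings → $3.48.
peanut butter only: max(919/168, 10/3) = 5.47 servings → $1.91.
sweet potato only: max(919/471, 10/3) = 3.333 servings → $1.83.
kale + peanut butter: intersection lies outside the first quadrant.
kale + sweet potato with both tight: 2.284 servings and 0.2877 servings → $3.13.
peanut butter + sweet potato with both tight: 2.149 servings and 1.185 servings → $1.40.
Cheapest feasible corner: $1.40.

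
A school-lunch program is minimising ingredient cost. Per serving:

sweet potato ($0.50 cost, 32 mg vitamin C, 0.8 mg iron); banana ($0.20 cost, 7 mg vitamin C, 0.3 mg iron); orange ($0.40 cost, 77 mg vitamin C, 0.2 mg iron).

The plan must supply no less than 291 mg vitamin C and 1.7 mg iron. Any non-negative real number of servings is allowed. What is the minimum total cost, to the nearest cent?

$1.95

At the optimum either one food covers both requirements or two foods hit both targets exactly; no other combination can be cheaper.
sweet potato only: max(291/32, 1.7/0.8) = 9.094 servings → $4.55.
banana only: max(291/7, 1.7/0.3) = 41.57 servings → $8.31.
orange only: max(291/77, 1.7/0.2) = 8.5 servings → $3.40.
sweet potato + banana: the both-tight solution has a negative serving — not a feasible corner.
sweet potato + orange with both tight: 1.317 servings and 3.232 servings → $1.95.
banana + orange with both tight: 3.35 servings and 3.475 servings → $2.06.
So the least-cost plan costs $1.95.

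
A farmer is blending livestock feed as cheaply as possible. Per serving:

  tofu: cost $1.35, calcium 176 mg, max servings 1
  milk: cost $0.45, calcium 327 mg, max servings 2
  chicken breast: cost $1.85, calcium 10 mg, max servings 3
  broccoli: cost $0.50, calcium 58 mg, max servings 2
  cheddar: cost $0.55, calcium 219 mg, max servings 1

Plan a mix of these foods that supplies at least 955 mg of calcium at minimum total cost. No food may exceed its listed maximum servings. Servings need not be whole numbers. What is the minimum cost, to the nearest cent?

Cost per mg of calcium: milk $0.0014, cheddar $0.0025, tofu $0.0077, broccoli $0.0086, chicken breast $0.1850.
Take 2 servings of milk: +654.0 mg calcium for $0.90 (total $0.90, still need 301.0 mg).
Take 1 serving of cheddar: +219.0 mg calcium for $0.55 (total $1.45, still need 82.0 mg).
Take 0.4659 servings of tofu: +82.0 mg calcium for $0.63 (total $2.08, still need 0.0 mg).
Greedy by cheapest-per-mg is optimal for a single linear constraint, so the minimum cost is $2.08.

$2.08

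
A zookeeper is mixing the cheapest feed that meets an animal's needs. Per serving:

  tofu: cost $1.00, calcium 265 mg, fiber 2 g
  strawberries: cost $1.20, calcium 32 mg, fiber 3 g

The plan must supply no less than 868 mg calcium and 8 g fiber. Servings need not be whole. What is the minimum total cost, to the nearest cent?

Two binding constraints pin down two serving amounts, so the optimal mix uses at most two foods. The candidates are each food alone (scaled to the tighter of calcium/fiber) and each pair with both constraints tight.
tofu only: max(868/265, 8/2) = 4 servings → $4.00.
strawberries only: max(868/32, 8/3) = 27.12 servings → $32.55.
tofu + strawberries with both tight: 3.212 servings and 0.5253 servings → $3.84.
So the least-cost plan costs $3.84.

$3.84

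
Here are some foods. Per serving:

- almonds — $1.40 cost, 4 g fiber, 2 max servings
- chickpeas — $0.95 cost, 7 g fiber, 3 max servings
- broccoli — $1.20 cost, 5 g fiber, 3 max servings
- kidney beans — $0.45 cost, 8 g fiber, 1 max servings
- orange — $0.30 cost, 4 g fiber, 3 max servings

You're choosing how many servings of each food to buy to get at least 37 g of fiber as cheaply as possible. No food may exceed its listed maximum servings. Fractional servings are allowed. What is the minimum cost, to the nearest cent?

$3.66

Cost per g of fiber: kidney beans $0.0563, orange $0.0750, chickpeas $0.1357, broccoli $0.2400, almonds $0.3500.
Take 1 serving of kidney beans: +8.0 g fiber for $0.45 (total $0.45, still need 29.0 g).
Take 3 servings of orange: +12.0 g fiber for $0.90 (total $1.35, still need 17.0 g).
Take 2.429 servings of chickpeas: +17.0 g fiber for $2.31 (total $3.66, still need 0.0 g).
Greedy by cheapest-per-g is optimal for a single linear constraint, so the minimum cost is $3.66.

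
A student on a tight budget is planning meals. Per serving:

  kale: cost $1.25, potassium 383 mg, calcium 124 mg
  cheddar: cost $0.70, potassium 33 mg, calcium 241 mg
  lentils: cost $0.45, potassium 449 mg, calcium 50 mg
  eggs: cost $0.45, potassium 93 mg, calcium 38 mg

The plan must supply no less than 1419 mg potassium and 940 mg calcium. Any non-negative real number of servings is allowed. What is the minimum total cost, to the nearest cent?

$3.62

kale only: max(1419/383, 940/124) = 7.581 servings → $9.48.
cheddar only: max(1419/33, 940/241) = 43 servings → $30.10.
lentils only: max(1419/449, 940/50) = 18.8 servings → $8.46.
eggs only: max(1419/93, 940/38) = 24.74 servings → $11.13.
kale + cheddar with both tight: 3.525 servings and 2.087 servings → $5.87.
kale + lentils: intersection lies outside the first quadrant.
kale + eggs: intersection lies outside the first quadrant.
cheddar + lentils with both tight: 3.295 servings and 2.918 servings → $3.62.
cheddar + eggs with both tight: 1.583 servings and 14.7 servings → $7.72.
lentils + eggs: intersection lies outside the first quadrant.
Cheapest feasible corner: $3.62.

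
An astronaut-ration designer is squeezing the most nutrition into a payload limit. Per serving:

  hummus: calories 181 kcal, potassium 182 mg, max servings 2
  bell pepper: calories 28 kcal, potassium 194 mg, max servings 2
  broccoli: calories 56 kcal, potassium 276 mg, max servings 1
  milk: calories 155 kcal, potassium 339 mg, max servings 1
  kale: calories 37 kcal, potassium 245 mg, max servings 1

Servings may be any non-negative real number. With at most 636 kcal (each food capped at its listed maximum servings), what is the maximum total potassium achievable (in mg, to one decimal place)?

Potassium per kcal: bell pepper 6.929, kale 6.622, broccoli 4.929, milk 2.187, hummus 1.006.
Take 2 servings of bell pepper: uses 56 kcal, +388.0 mg potassium (running total 388.0 mg).
Take 1 serving of kale: uses 37 kcal, +245.0 mg potassium (running total 633.0 mg).
Take 1 serving of broccoli: uses 56 kcal, +276.0 mg potassium (running total 909.0 mg).
Take 1 serving of milk: uses 155 kcal, +339.0 mg potassium (running total 1248.0 mg).
Take 1.834 servings of hummus: uses 332 kcal, +333.8 mg potassium (running total 1581.8 mg).
Filling greedily by potassium-per-kcal is optimal for one linear limit, giving 1581.8 mg.

1581.8 mg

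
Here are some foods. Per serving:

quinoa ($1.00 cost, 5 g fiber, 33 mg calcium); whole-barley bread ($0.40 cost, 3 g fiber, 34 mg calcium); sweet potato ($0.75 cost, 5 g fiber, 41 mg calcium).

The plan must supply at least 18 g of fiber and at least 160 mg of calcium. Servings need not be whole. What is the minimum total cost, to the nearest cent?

$2.40

quinoa only: max(18/5, 160/33) = 4.848 servings → $4.85.
whole-barley bread only: max(18/3, 160/34) = 6 servings → $2.40.
sweet potato only: max(18/5, 160/41) = 3.902 servings → $2.93.
quinoa + whole-barley bread with both tight: 1.859 servings and 2.901 servings → $3.02.
quinoa + sweet potato: the both-tight solution has a negative serving — not a feasible corner.
whole-barley bread + sweet potato with both tight: 1.319 servings and 2.809 servings → $2.63.
The minimum over all feasible corners is $2.40.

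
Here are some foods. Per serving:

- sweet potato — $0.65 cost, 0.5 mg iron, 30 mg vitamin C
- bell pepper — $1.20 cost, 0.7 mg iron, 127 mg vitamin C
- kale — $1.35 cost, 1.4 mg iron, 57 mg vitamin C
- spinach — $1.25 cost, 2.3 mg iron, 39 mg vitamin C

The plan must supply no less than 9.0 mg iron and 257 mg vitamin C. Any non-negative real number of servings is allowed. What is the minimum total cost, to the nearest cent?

Compare the cost at each extreme point of the feasible region.
sweet potato only: max(9.0/0.5, 257/30) = 18 servings → $11.70.
bell pepper only: max(9.0/0.7, 257/127) = 12.86 servings → $15.43.
kale only: max(9.0/1.4, 257/57) = 6.429 servings → $8.68.
spinach only: max(9.0/2.3, 257/39) = 6.59 servings → $8.24.
sweet potato + bell pepper with both targets exact would need a negative amount; discard.
sweet potato + kale with both targets exact would need a negative amount; discard.
sweet potato + spinach with both tight: 4.851 servings and 2.859 servings → $6.73.
bell pepper + kale: the both-tight solution has a negative serving — not a feasible corner.
bell pepper + spinach with both tight: 0.9067 servings and 3.637 servings → $5.63.
kale + spinach with both tight: 3.139 servings and 2.003 servings → $6.74.
Cheapest feasible corner: $5.63.

$5.63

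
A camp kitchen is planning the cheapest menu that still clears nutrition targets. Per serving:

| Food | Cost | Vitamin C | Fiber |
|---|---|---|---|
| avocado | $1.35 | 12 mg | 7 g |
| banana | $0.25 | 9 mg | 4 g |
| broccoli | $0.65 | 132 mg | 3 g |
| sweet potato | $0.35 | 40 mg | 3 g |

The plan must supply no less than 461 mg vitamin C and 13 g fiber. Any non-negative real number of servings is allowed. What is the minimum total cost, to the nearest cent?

The cheapest plan sits at a corner of the feasible region — with two constraints it uses at most two foods.
avocado only: max(461/12, 13/7) = 38.42 servings → $51.86.
banana only: max(461/9, 13/4) = 51.22 servings → $12.81.
broccoli only: max(461/132, 13/3) = 4.333 servings → $2.82.
sweet potato only: max(461/40, 13/3) = 11.53 servings → $4.03.
avocado + banana with both targets exact would need a negative amount; discard.
avocado + broccoli with both tight: 0.375 servings and 3.458 servings → $2.75.
avocado + sweet potato: the both-tight solution has a negative serving — not a feasible corner.
banana + broccoli with both tight: 0.6647 servings and 3.447 servings → $2.41.
banana + sweet potato with both targets exact would need a negative amount; discard.
broccoli + sweet potato with both tight: 3.127 servings and 1.207 servings → $2.45.
So the least-cost plan costs $2.41.

$2.41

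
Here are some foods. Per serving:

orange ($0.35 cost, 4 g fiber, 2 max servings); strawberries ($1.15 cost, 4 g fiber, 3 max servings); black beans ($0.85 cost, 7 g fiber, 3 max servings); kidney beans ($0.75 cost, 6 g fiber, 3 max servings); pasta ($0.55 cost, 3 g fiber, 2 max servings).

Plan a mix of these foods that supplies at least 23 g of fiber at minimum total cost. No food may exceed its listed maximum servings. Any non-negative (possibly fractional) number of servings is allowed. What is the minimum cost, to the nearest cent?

$2.52

Cost per g of fiber: orange $0.0875, black beans $0.1214, kidney beans $0.1250, pasta $0.1833, strawberries $0.2875.
Take 2 servings of orange: +8.0 g fiber for $0.70 (total $0.70, still need 15.0 g).
Take 2.143 servings of black beans: +15.0 g fiber for $1.82 (total $2.52, still need 0.0 g).
Greedy by cheapest-per-g is optimal for a single linear constraint, so the minimum cost is $2.52.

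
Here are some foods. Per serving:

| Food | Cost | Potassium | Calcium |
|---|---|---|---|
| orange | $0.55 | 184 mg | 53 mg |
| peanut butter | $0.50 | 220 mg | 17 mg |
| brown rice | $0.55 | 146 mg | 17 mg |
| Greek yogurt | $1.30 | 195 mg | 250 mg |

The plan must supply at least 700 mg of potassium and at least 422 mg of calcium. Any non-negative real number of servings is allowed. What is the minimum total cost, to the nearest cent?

Minimising a linear cost over {potassium ≥ 700, calcium ≥ 422, servings ≥ 0} — the optimum is at a vertex, using one or two foods.
orange only: max(700/184, 422/53) = 7.962 servings → $4.38.
peanut butter only: max(700/220, 422/17) = 24.82 servings → $12.41.
brown rice only: max(700/146, 422/17) = 24.82 servings → $13.65.
Greek yogurt only: max(700/195, 422/250) = 3.59 servings → $4.67.
orange + peanut butter: intersection lies outside the first quadrant.
orange + brown rice with both targets exact would need a negative amount; discard.
orange + Greek yogurt with both tight: 2.599 servings and 1.137 servings → $2.91.
peanut butter + brown rice: the both-tight solution has a negative serving — not a feasible corner.
peanut butter + Greek yogurt with both tight: 1.794 servings and 1.566 servings → $2.93.
brown rice + Greek yogurt with both tight: 2.794 servings and 1.498 servings → $3.48.
Cheapest feasible corner: $2.91.

$2.91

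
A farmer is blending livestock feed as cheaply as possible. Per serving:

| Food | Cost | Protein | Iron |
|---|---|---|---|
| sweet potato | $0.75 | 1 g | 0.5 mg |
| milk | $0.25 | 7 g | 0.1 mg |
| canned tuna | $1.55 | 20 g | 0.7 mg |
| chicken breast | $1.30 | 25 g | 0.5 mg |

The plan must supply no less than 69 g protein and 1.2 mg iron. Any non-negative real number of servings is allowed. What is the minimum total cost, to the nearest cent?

sweet potato only: max(69/1, 1.2/0.5) = 69 servings → $51.75.
milk only: max(69/7, 1.2/0.1) = 12 servings → $3.00.
canned tuna only: max(69/20, 1.2/0.7) = 3.45 servings → $5.35.
chicken breast only: max(69/25, 1.2/0.5) = 2.76 servings → $3.59.
sweet potato + milk with both tight: 0.4412 servings and 9.794 servings → $2.78.
sweet potato + canned tuna: the both-tight solution has a negative serving — not a feasible corner.
sweet potato + chicken breast with both targets exact would need a negative amount; discard.
milk + canned tuna with both tight: 8.379 servings and 0.5172 servings → $2.90.
milk + chicken breast with both tight: 4.5 servings and 1.5 servings → $3.08.
canned tuna + chicken breast: intersection lies outside the first quadrant.
The minimum over all feasible corners is $2.78.

$2.78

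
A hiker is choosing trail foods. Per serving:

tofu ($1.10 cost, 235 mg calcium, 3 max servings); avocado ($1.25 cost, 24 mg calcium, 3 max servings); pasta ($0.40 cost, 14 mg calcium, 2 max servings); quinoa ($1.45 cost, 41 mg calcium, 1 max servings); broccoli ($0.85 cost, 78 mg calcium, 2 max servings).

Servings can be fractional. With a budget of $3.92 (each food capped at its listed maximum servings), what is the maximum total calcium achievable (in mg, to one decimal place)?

761.9 mg

Calcium per dollar: tofu 213.6, broccoli 91.76, pasta 35, quinoa 28.28, avocado 19.2.
Take 3 servings of tofu: spends $3.30, +705.0 mg calcium (running total 705.0 mg).
Take 0.7294 servings of broccoli: spends $0.62, +56.9 mg calcium (running total 761.9 mg).
Filling greedily by calcium-per-dollar is optimal for one linear limit, giving 761.9 mg.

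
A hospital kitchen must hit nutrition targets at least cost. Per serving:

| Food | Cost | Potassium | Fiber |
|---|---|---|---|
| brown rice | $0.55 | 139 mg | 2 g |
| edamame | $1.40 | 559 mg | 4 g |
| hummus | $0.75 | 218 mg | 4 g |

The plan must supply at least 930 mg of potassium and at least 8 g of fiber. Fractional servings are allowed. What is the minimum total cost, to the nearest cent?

$2.44

Two binding constraints pin down two serving amounts, so the optimal mix uses at most two foods. The candidates are each food alone (scaled to the tighter of potassium/fiber) and each pair with both constraints tight.
brown rice only: max(930/139, 8/2) = 6.691 servings → $3.68.
edamame only: max(930/559, 8/4) = 2 servings → $2.80.
hummus only: max(930/218, 8/4) = 4.266 servings → $3.20.
brown rice + edamame with both tight: 1.338 servings and 1.331 servings → $2.60.
brown rice + hummus: the both-tight solution has a negative serving — not a feasible corner.
edamame + hummus with both tight: 1.449 servings and 0.5513 servings → $2.44.
So the least-cost plan costs $2.44.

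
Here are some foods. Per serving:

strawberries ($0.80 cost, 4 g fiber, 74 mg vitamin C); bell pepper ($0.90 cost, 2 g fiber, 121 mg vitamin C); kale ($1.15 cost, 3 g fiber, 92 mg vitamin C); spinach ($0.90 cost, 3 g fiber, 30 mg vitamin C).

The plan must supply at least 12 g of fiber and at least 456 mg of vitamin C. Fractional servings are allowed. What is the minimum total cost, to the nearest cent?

$3.79

strawberries only: max(12/4, 456/74) = 6.162 servings → $4.93.
bell pepper only: max(12/2, 456/121) = 6 servings → $5.40.
kale only: max(12/3, 456/92) = 4.957 servings → $5.70.
spinach only: max(12/3, 456/30) = 15.2 servings → $13.68.
strawberries + bell pepper with both tight: 1.607 servings and 2.786 servings → $3.79.
strawberries + kale: intersection lies outside the first quadrant.
strawberries + spinach with both targets exact would need a negative amount; discard.
bell pepper + kale with both tight: 1.475 servings and 3.017 servings → $4.80.
bell pepper + spinach with both tight: 3.327 servings and 1.782 servings → $4.60.
kale + spinach: intersection lies outside the first quadrant.
The minimum over all feasible corners is $3.79.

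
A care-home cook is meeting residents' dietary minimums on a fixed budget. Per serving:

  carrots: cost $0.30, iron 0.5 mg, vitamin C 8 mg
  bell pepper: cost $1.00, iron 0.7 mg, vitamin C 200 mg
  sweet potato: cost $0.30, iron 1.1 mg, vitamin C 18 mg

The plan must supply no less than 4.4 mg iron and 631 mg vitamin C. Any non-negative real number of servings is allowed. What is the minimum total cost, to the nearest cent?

$3.60

An LP optimum is at a vertex; with two nutrient constraints at most two foods are used. Check each candidate.
carrots only: max(4.4/0.5, 631/8) = 78.88 servings → $23.66.
bell pepper only: max(4.4/0.7, 631/200) = 6.286 servings → $6.29.
sweet potato only: max(4.4/1.1, 631/18) = 35.06 servings → $10.52.
carrots + bell pepper with both tight: 4.643 servings and 2.969 servings → $4.36.
carrots + sweet potato: intersection lies outside the first quadrant.
bell pepper + sweet potato with both tight: 2.965 servings and 2.113 servings → $3.60.
Cheapest feasible corner: $3.60.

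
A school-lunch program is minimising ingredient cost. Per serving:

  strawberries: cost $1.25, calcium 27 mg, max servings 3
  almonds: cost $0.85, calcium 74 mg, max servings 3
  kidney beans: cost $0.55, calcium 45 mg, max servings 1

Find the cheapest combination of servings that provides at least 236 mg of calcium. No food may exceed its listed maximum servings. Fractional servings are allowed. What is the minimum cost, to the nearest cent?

Cost per mg of calcium: almonds $0.0115, kidney beans $0.0122, strawberries $0.0463.
Take 3 servings of almonds: +222.0 mg calcium for $2.55 (total $2.55, still need 14.0 mg).
Take 0.3111 servings of kidney beans: +14.0 mg calcium for $0.17 (total $2.72, still need 0.0 mg).
Greedy by cheapest-per-mg is optimal for a single linear constraint, so the minimum cost is $2.72.

$2.72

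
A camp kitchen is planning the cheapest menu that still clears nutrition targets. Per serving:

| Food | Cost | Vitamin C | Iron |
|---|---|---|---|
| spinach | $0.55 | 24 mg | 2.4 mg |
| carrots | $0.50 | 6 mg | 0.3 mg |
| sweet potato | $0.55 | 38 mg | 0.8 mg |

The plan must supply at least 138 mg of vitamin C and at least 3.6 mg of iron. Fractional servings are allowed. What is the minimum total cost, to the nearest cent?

For a min-cost LP with two ≥-constraints, a basic feasible solution has at most two positive variables.
spinach only: max(138/24, 3.6/2.4) = 5.75 servings → $3.16.
carrots only: max(138/6, 3.6/0.3) = 23 servings → $11.50.
sweet potato only: max(138/38, 3.6/0.8) = 4.5 servings → $2.48.
spinach + carrots with both targets exact would need a negative amount; discard.
spinach + sweet potato with both tight: 0.3667 servings and 3.4 servings → $2.07.
carrots + sweet potato with both tight: 4 servings and 3 servings → $3.65.
Cheapest feasible corner: $2.07.

$2.07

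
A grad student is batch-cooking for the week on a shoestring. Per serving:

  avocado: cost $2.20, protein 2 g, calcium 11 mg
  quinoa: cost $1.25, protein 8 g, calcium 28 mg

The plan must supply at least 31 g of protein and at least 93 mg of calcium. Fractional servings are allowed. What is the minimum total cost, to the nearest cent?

A basic optimal solution has at most two foods positive. Try each food alone and each pair with both targets met exactly.
avocado only: max(31/2, 93/11) = 15.5 servings → $34.10.
quinoa only: max(31/8, 93/28) = 3.875 servings → $4.84.
avocado + quinoa: the both-tight solution has a negative serving — not a feasible corner.
So the least-cost plan costs $4.84.

$4.84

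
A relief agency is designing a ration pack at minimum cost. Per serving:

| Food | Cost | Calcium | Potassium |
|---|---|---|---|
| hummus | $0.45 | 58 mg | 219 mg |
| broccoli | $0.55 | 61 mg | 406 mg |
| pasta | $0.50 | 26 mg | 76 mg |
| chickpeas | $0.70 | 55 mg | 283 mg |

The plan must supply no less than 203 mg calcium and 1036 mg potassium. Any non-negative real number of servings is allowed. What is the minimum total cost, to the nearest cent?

Compare the cost at each extreme point of the feasible region.
hummus only: max(203/58, 1036/219) = 4.731 servings → $2.13.
broccoli only: max(203/61, 1036/406) = 3.328 servings → $1.83.
pasta only: max(203/26, 1036/76) = 13.63 servings → $6.82.
chickpeas only: max(203/55, 1036/283) = 3.691 servings → $2.58.
hummus + broccoli with both tight: 1.887 servings and 1.534 servings → $1.69.
hummus + pasta: intersection lies outside the first quadrant.
hummus + chickpeas with both tight: 0.1073 servings and 3.578 servings → $2.55.
broccoli + pasta with both tight: 1.944 servings and 3.247 servings → $2.69.
broccoli + chickpeas: the both-tight solution has a negative serving — not a feasible corner.
pasta + chickpeas with both tight: 0.1476 servings and 3.621 servings → $2.61.
Cheapest feasible corner: $1.69.

$1.69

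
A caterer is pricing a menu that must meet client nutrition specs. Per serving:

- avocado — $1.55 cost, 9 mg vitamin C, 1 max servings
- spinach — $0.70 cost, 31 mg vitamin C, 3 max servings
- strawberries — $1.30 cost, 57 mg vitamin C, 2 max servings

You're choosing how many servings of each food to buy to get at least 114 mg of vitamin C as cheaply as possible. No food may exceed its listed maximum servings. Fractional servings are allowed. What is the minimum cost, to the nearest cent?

Cost per mg of vitamin C: spinach $0.0226, strawberries $0.0228, avocado $0.1722.
Take 3 servings of spinach: +93.0 mg vitamin C for $2.10 (total $2.10, still need 21.0 mg).
Take 0.3684 servings of strawberries: +21.0 mg vitamin C for $0.48 (total $2.58, still need 0.0 mg).
Greedy by cheapest-per-mg is optimal for a single linear constraint, so the minimum cost is $2.58.

$2.58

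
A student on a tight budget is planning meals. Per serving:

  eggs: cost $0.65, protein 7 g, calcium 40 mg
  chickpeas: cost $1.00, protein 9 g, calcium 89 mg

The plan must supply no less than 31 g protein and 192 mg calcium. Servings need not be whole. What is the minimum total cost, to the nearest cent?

With two linear requirements the optimum uses one or two foods; enumerate the corners.
eggs only: max(31/7, 192/40) = 4.8 servings → $3.12.
chickpeas only: max(31/9, 192/89) = 3.444 servings → $3.44.
eggs + chickpeas with both tight: 3.92 servings and 0.3954 servings → $2.94.
Cheapest feasible corner: $2.94.

$2.94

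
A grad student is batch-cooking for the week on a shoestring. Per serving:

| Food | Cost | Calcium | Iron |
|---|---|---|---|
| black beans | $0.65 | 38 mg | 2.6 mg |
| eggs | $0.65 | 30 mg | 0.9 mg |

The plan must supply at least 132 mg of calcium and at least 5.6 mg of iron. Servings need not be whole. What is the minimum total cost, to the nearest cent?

$2.26

With two linear requirements the optimum uses one or two foods; enumerate the corners.
black beans only: max(132/38, 5.6/2.6) = 3.474 servings → $2.26.
eggs only: max(132/30, 5.6/0.9) = 6.222 servings → $4.04.
black beans + eggs with both tight: 1.123 servings and 2.977 servings → $2.67.
Cheapest feasible corner: $2.26.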